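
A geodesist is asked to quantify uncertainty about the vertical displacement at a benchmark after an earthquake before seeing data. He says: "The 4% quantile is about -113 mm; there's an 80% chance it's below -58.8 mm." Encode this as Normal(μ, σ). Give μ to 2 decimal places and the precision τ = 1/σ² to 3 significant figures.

μ = -76.40, τ = 0.00229

The p-quantile of Normal(μ,σ) is μ + z_p·σ, with z_{0.04} = -1.751 and z_{0.8} = 0.8416.
Eliminate σ: μ = (z₂·x₁ − z₁·x₂)/(z₂ − z₁) = (0.8416·-113 − (-1.751)·-58.8)/2.592 = -76.40.
Then σ = (x₂ − x₁)/(z₂ − z₁) = (-58.8 − -113)/2.592 = 20.91.
Precision τ = 1/σ² = 1/20.91² = 0.00229.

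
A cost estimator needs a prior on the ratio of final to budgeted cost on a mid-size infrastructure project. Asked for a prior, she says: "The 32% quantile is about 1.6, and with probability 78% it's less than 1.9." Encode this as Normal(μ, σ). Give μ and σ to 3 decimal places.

For Normal(μ,σ), the p-quantile is μ + z_p·σ. Here z_{0.32} = -0.4677, z_{0.78} = 0.7722.
So 1.6 = μ − 0.4677σ and 1.9 = μ + 0.7722σ.
Subtracting: σ = (1.9 − 1.6)/(0.7722 − (-0.4677)) = 0.242.
Then μ = 1.6 − (-0.4677)·0.242 = 1.713.

μ = 1.713, σ = 0.242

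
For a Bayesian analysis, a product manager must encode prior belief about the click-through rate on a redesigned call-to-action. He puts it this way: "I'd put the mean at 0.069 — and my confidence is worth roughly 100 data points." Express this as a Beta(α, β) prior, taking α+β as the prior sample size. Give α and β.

α = 6.9, β = 93.1

Under the effective-sample-size interpretation, Beta(α, β) has prior mean α/(α+β) and prior sample size α+β.
So α+β = 100 and α/(α+β) = 0.069, giving α = 0.069·100 = 6.9 and β = 100 − 6.9 = 93.1.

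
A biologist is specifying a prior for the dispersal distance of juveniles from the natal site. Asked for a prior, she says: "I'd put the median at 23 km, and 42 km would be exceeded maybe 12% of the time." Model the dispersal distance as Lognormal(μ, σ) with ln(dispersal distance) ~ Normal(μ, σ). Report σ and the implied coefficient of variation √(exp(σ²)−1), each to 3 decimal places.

σ ≈ 0.512, CV ≈ 0.548

If T ~ Lognormal(μ,σ) then ln T ~ Normal(μ,σ), so the p-quantile of ln T is μ + z_p·σ.
ln(23) = 3.135 and ln(42) = 3.738; z_{0.5} = 0, z_{0.88} = 1.175.
σ = (3.738 − 3.135)/(1.175 − (0)) = 0.512.
μ = 3.135 − (0)·0.512 = 3.135.
CV = √(exp(σ²)−1) = √(exp(0.2627)−1) = 0.548.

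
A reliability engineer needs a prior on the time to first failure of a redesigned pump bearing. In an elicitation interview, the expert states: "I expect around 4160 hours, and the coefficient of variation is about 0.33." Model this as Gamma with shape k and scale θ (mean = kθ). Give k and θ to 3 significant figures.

k ≈ 9.18, θ ≈ 453

For Gamma(k, scale θ): mean = kθ, variance = kθ², so CV = 1/√k.
CV = 0.33, hence k = 1/CV² = 9.18.
Then θ = mean/k = 4160/9.18 = 453.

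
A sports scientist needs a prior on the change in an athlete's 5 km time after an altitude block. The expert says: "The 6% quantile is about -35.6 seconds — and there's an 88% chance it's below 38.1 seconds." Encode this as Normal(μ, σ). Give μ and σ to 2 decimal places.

For Normal(μ,σ), the p-quantile is μ + z_p·σ. Here z_{0.06} = -1.555, z_{0.88} = 1.175.
So -35.6 = μ − 1.555σ and 38.1 = μ + 1.175σ.
Subtracting: σ = (38.1 − -35.6)/(1.175 − (-1.555)) = 27.00.
Then μ = -35.6 − (-1.555)·27.00 = 6.38.

μ = 6.38, σ = 27.00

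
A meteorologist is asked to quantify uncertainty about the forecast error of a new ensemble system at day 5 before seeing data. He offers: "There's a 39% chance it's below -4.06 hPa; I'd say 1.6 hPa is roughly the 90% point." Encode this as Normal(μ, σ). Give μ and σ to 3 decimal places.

For Normal(μ,σ), the p-quantile is μ + z_p·σ. Here z_{0.39} = -0.2793, z_{0.9} = 1.282.
So -4.06 = μ − 0.2793σ and 1.6 = μ + 1.282σ.
Subtracting: σ = (1.6 − -4.06)/(1.282 − (-0.2793)) = 3.626.
Then μ = -4.06 − (-0.2793)·3.626 = -3.047.

μ = -3.047, σ = 3.626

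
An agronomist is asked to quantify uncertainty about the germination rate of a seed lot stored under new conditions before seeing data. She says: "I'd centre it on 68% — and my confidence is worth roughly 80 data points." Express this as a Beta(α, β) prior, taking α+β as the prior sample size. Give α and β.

Under the effective-sample-size interpretation, Beta(α, β) has prior mean α/(α+β) and prior sample size α+β.
So α+β = 80 and α/(α+β) = 0.68, giving α = 0.68·80 = 54.4 and β = 80 − 54.4 = 25.6.

α = 54.4, β = 25.6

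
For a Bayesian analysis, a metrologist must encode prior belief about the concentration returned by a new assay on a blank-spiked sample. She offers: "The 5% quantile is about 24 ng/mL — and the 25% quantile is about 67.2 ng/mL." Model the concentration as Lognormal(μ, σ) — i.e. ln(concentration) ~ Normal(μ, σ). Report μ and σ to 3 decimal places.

μ ≈ 4.923, σ ≈ 1.061

If T ~ Lognormal(μ,σ) then ln T ~ Normal(μ,σ), so the p-quantile of ln T is μ + z_p·σ.
ln(24) = 3.178 and ln(67.2) = 4.208; z_{0.05} = -1.645, z_{0.25} = -0.6745.
σ = (4.208 − 3.178)/(-0.6745 − (-1.645)) = 1.061.
μ = 3.178 − (-1.645)·1.061 = 4.923.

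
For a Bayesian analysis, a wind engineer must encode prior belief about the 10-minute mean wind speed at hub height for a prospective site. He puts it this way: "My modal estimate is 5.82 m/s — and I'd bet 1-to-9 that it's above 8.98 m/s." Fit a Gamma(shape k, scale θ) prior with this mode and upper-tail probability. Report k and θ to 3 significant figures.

k ≈ 10.9, θ ≈ 0.586

Gamma(k,θ) with k>1 has mode (k−1)θ, so θ = 5.82/(k−1).
Need P(X < 8.98) = 0.9 with θ tied to k this way. Start at k = 2, θ = 5.82: P(X<8.98) ≈ 0.456.
Too low — raise k to concentrate. Iterating converges to k ≈ 10.9.
Then θ = 5.82/(10.9−1) ≈ 0.586.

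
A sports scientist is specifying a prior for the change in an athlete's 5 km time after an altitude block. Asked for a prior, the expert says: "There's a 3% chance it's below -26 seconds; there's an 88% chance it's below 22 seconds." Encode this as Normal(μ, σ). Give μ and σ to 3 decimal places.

For Normal(μ,σ), the p-quantile is μ + z_p·σ. Here z_{0.03} = -1.881, z_{0.88} = 1.175.
So -26 = μ − 1.881σ and 22 = μ + 1.175σ.
Subtracting: σ = (22 − -26)/(1.175 − (-1.881)) = 15.708.
Then μ = -26 − (-1.881)·15.708 = 3.543.

μ = 3.543, σ = 15.708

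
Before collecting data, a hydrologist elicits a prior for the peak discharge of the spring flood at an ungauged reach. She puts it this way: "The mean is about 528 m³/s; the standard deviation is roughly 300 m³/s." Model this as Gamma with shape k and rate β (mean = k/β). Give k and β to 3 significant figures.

For Gamma(k, rate β): mean = k/β, variance = k/β², so CV = 1/√k.
CV = SD/mean = 300/528 = 0.5682, hence k = 1/CV² = 3.1.
Then β = k/mean = 3.1/528 = 0.00587.

k ≈ 3.1, β ≈ 0.00587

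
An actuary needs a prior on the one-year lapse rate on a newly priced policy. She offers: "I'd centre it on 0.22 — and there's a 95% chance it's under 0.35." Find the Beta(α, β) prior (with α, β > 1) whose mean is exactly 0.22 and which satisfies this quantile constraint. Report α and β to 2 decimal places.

With mean 0.22 fixed, write α = 0.22s, β = 0.78s where s = α+β.
Need P(θ < 0.35) = 0.95 under Beta(0.22s, 0.78s). Normal approximation: (q−m)/√(m(1−m)/s) ≈ z_{0.95} = 1.64, so s ≈ 0.22·0.78·(1.64)²/(0.35−0.22)² = 27.5.
At s = 27.5: P(θ<0.35) ≈ 0.940. Adjusting to match 0.95 gives s ≈ 31.11.
So α = 0.22·31.11 ≈ 6.85, β = 0.78·31.11 ≈ 24.27.

α ≈ 6.85, β ≈ 24.27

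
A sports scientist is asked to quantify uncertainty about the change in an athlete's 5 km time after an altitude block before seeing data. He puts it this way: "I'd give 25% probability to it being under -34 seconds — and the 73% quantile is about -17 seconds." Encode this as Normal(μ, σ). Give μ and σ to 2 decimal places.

μ = -25.09, σ = 13.21

The p-quantile of Normal(μ,σ) is μ + z_p·σ, with z_{0.25} = -0.6745 and z_{0.73} = 0.6128.
Eliminate σ: μ = (z₂·x₁ − z₁·x₂)/(z₂ − z₁) = (0.6128·-34 − (-0.6745)·-17)/1.287 = -25.09.
Then σ = (x₂ − x₁)/(z₂ − z₁) = (-17 − -34)/1.287 = 13.21.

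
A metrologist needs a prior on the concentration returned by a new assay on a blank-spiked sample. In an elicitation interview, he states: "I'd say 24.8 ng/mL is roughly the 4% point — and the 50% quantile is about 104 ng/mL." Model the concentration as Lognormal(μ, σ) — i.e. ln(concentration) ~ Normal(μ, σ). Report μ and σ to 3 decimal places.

μ ≈ 4.644, σ ≈ 0.819

If T ~ Lognormal(μ,σ) then ln T ~ Normal(μ,σ), so the p-quantile of ln T is μ + z_p·σ.
ln(24.8) = 3.211 and ln(104) = 4.644; z_{0.04} = -1.751, z_{0.5} = 0.
σ = (4.644 − 3.211)/(0 − (-1.751)) = 0.819.
μ = 3.211 − (-1.751)·0.819 = 4.644.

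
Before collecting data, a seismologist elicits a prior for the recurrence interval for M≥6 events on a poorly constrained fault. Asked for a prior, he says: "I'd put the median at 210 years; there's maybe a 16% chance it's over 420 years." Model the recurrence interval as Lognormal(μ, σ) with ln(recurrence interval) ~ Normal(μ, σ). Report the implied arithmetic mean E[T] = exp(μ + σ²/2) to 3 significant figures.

E[T] ≈ 268 years

If T ~ Lognormal(μ,σ) then ln T ~ Normal(μ,σ), so the p-quantile of ln T is μ + z_p·σ.
ln(210) = 5.347 and ln(420) = 6.04; z_{0.5} = 0, z_{0.84} = 0.9945.
σ = (6.04 − 5.347)/(0.9945 − (0)) = 0.697.
μ = 5.347 − (0)·0.697 = 5.347.
E[T] = exp(μ + σ²/2) = exp(5.347 + 0.2429) = 268 years.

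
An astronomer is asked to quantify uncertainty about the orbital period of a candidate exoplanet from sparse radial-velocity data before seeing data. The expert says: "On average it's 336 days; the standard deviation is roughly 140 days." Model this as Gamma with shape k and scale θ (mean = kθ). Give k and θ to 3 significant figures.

For Gamma(k, scale θ): mean = kθ, variance = kθ², so CV = 1/√k.
CV = SD/mean = 140/336 = 0.4167, hence k = 1/CV² = 5.76.
Then θ = mean/k = 336/5.76 = 58.3.

k ≈ 5.76, θ ≈ 58.3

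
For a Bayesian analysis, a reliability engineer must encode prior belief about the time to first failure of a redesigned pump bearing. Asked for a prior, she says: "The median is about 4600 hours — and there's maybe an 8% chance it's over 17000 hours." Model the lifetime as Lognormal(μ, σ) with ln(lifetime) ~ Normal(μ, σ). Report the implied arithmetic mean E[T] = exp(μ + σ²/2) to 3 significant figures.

If T ~ Lognormal(μ,σ) then ln T ~ Normal(μ,σ), so the p-quantile of ln T is μ + z_p·σ.
ln(4600) = 8.434 and ln(17000) = 9.741; z_{0.5} = 0, z_{0.92} = 1.405.
σ = (9.741 − 8.434)/(1.405 − (0)) = 0.930.
μ = 8.434 − (0)·0.930 = 8.434.
E[T] = exp(μ + σ²/2) = exp(8.434 + 0.4327) = 7090 hours.

E[T] ≈ 7090 hours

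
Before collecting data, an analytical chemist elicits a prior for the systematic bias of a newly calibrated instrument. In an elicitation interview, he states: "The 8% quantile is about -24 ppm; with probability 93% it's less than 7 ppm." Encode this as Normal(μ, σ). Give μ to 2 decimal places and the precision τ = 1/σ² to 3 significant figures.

The p-quantile of Normal(μ,σ) is μ + z_p·σ, with z_{0.08} = -1.405 and z_{0.93} = 1.476.
Eliminate σ: μ = (z₂·x₁ − z₁·x₂)/(z₂ − z₁) = (1.476·-24 − (-1.405)·7)/2.881 = -8.88.
Then σ = (x₂ − x₁)/(z₂ − z₁) = (7 − -24)/2.881 = 10.76.
Precision τ = 1/σ² = 1/10.76² = 0.00864.

μ = -8.88, τ = 0.00864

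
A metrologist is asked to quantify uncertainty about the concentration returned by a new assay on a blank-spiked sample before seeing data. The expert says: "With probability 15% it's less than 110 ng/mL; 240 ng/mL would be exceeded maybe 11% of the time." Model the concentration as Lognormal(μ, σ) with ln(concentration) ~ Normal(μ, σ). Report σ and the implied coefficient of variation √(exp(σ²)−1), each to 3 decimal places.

σ ≈ 0.345, CV ≈ 0.355

If T ~ Lognormal(μ,σ) then ln T ~ Normal(μ,σ), so the p-quantile of ln T is μ + z_p·σ.
ln(110) = 4.7 and ln(240) = 5.481; z_{0.15} = -1.036, z_{0.89} = 1.227.
σ = (5.481 − 4.7)/(1.227 − (-1.036)) = 0.345.
μ = 4.7 − (-1.036)·0.345 = 5.058.
CV = √(exp(σ²)−1) = √(exp(0.1189)−1) = 0.355.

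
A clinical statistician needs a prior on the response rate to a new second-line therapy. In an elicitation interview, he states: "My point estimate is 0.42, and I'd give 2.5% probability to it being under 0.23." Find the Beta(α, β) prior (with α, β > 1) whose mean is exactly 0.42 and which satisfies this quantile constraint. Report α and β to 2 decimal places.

α ≈ 9.53, β ≈ 13.16

With mean 0.42 fixed, write α = 0.42s, β = 0.58s where s = α+β.
Need P(θ < 0.23) = 0.025 under Beta(0.42s, 0.58s). Normal approximation: (q−m)/√(m(1−m)/s) ≈ z_{0.025} = -1.96, so s ≈ 0.42·0.58·(-1.96)²/(0.23−0.42)² = 25.9.
At s = 25.9: P(θ<0.23) ≈ 0.018. Adjusting to match 0.025 gives s ≈ 22.68.
So α = 0.42·22.68 ≈ 9.53, β = 0.58·22.68 ≈ 13.16.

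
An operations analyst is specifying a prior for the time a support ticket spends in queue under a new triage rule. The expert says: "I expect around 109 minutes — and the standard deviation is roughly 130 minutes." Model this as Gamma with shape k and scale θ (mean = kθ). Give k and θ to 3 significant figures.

For Gamma(k, scale θ): mean = kθ, variance = kθ², so CV = 1/√k.
CV = SD/mean = 130/109 = 1.193, hence k = 1/CV² = 0.703.
Then θ = mean/k = 109/0.703 = 155.

k ≈ 0.703, θ ≈ 155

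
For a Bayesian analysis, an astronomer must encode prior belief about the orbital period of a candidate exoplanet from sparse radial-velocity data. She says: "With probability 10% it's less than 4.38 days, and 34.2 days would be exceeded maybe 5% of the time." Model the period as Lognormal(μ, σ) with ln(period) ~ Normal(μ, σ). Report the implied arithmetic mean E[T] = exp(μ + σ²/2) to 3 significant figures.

If T ~ Lognormal(μ,σ) then ln T ~ Normal(μ,σ), so the p-quantile of ln T is μ + z_p·σ.
ln(4.38) = 1.477 and ln(34.2) = 3.532; z_{0.1} = -1.282, z_{0.95} = 1.645.
σ = (3.532 − 1.477)/(1.645 − (-1.282)) = 0.702.
μ = 1.477 − (-1.282)·0.702 = 2.377.
E[T] = exp(μ + σ²/2) = exp(2.377 + 0.2466) = 13.8 days.

E[T] ≈ 13.8 days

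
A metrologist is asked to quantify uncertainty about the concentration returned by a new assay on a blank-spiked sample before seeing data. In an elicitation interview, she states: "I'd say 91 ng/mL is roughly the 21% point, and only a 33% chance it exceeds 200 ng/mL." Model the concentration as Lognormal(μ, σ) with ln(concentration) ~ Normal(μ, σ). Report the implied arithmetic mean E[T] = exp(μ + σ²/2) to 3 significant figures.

E[T] ≈ 185 ng/mL

If T ~ Lognormal(μ,σ) then ln T ~ Normal(μ,σ), so the p-quantile of ln T is μ + z_p·σ.
ln(91) = 4.511 and ln(200) = 5.298; z_{0.21} = -0.8064, z_{0.67} = 0.4399.
σ = (5.298 − 4.511)/(0.4399 − (-0.8064)) = 0.632.
μ = 4.511 − (-0.8064)·0.632 = 5.020.
E[T] = exp(μ + σ²/2) = exp(5.020 + 0.1996) = 185 ng/mL.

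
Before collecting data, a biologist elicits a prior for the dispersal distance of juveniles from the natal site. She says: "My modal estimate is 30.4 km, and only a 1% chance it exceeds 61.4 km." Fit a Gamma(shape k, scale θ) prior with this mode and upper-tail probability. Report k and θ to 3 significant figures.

k ≈ 10.9, θ ≈ 3.06

Gamma(k,θ) with k>1 has mode (k−1)θ, so θ = 30.4/(k−1).
Need P(X < 61.4) = 0.99 with θ tied to k this way. Start at k = 2, θ = 30.4: P(X<61.4) ≈ 0.599.
Too low — raise k to concentrate. Iterating converges to k ≈ 10.9.
Then θ = 30.4/(10.9−1) ≈ 3.06.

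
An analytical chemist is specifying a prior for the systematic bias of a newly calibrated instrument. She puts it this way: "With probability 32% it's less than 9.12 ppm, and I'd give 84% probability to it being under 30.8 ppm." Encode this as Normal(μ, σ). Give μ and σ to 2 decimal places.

The p-quantile of Normal(μ,σ) is μ + z_p·σ, with z_{0.32} = -0.4677 and z_{0.84} = 0.9945.
Eliminate σ: μ = (z₂·x₁ − z₁·x₂)/(z₂ − z₁) = (0.9945·9.12 − (-0.4677)·30.8)/1.462 = 16.05.
Then σ = (x₂ − x₁)/(z₂ − z₁) = (30.8 − 9.12)/1.462 = 14.83.

μ = 16.05, σ = 14.83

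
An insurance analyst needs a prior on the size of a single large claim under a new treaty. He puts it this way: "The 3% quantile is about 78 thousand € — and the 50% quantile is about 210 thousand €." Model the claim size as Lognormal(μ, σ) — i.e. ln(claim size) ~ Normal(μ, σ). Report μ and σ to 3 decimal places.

If T ~ Lognormal(μ,σ) then ln T ~ Normal(μ,σ), so the p-quantile of ln T is μ + z_p·σ.
ln(78) = 4.357 and ln(210) = 5.347; z_{0.03} = -1.881, z_{0.5} = 0.
σ = (5.347 − 4.357)/(0 − (-1.881)) = 0.527.
μ = 4.357 − (-1.881)·0.527 = 5.347.

μ ≈ 5.347, σ ≈ 0.527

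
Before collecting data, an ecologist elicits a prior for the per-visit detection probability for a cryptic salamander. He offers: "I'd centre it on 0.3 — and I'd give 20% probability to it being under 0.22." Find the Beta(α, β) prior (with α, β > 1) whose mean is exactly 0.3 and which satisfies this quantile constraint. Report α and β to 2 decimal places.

α ≈ 7.20, β ≈ 16.81

With mean 0.3 fixed, write α = 0.3s, β = 0.7s where s = α+β.
Need P(θ < 0.22) = 0.2 under Beta(0.3s, 0.7s). Normal approximation: (q−m)/√(m(1−m)/s) ≈ z_{0.2} = -0.842, so s ≈ 0.3·0.7·(-0.842)²/(0.22−0.3)² = 23.2.
At s = 23.2: P(θ<0.22) ≈ 0.204. Adjusting to match 0.2 gives s ≈ 24.01.
So α = 0.3·24.01 ≈ 7.20, β = 0.7·24.01 ≈ 16.81.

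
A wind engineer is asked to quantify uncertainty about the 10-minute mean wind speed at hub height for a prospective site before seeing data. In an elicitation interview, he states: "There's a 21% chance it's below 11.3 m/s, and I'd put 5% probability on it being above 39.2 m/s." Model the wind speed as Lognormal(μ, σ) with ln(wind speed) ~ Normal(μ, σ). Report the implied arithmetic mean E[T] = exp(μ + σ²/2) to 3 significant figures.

E[T] ≈ 19.4 m/s

If T ~ Lognormal(μ,σ) then ln T ~ Normal(μ,σ), so the p-quantile of ln T is μ + z_p·σ.
ln(11.3) = 2.425 and ln(39.2) = 3.669; z_{0.21} = -0.8064, z_{0.95} = 1.645.
σ = (3.669 − 2.425)/(1.645 − (-0.8064)) = 0.507.
μ = 2.425 − (-0.8064)·0.507 = 2.834.
E[T] = exp(μ + σ²/2) = exp(2.834 + 0.1287) = 19.4 m/s.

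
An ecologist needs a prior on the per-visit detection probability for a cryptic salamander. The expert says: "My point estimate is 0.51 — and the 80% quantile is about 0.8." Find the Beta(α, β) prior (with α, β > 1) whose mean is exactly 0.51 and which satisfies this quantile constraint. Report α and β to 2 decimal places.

α ≈ 1.09, β ≈ 1.05

With mean 0.51 fixed, write α = 0.51s, β = 0.49s where s = α+β.
Need P(θ < 0.8) = 0.8 under Beta(0.51s, 0.49s). Normal approximation: (q−m)/√(m(1−m)/s) ≈ z_{0.8} = 0.842, so s ≈ 0.51·0.49·(0.842)²/(0.8−0.51)² = 2.1.
At s = 2.1: P(θ<0.8) ≈ 0.797. Adjusting to match 0.8 gives s ≈ 2.15.
So α = 0.51·2.15 ≈ 1.09, β = 0.49·2.15 ≈ 1.05.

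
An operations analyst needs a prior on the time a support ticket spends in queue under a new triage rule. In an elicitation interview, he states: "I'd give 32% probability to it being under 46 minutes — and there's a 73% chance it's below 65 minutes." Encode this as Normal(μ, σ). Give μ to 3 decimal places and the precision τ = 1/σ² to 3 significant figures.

μ = 54.224, τ = 0.00323

For Normal(μ,σ), the p-quantile is μ + z_p·σ. Here z_{0.32} = -0.4677, z_{0.73} = 0.6128.
So 46 = μ − 0.4677σ and 65 = μ + 0.6128σ.
Subtracting: σ = (65 − 46)/(0.6128 − (-0.4677)) = 17.584.
Then μ = 46 − (-0.4677)·17.584 = 54.224.
Precision τ = 1/σ² = 1/17.58² = 0.00323.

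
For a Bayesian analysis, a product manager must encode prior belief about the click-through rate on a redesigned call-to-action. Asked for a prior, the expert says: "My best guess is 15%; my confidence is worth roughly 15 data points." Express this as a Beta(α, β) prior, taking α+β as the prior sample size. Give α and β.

Under the effective-sample-size interpretation, Beta(α, β) has prior mean α/(α+β) and prior sample size α+β.
So α+β = 15 and α/(α+β) = 0.15, giving α = 0.15·15 = 2.25 and β = 15 − 2.25 = 12.75.

α = 2.25, β = 12.75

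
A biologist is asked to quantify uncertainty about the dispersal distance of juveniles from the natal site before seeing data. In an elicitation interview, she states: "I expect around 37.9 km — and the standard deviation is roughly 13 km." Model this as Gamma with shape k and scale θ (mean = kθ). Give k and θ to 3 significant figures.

k ≈ 8.5, θ ≈ 4.46

For Gamma(k, scale θ): mean = kθ, variance = kθ², so CV = 1/√k.
CV = SD/mean = 13/37.9 = 0.343, hence k = 1/CV² = 8.5.
Then θ = mean/k = 37.9/8.5 = 4.46.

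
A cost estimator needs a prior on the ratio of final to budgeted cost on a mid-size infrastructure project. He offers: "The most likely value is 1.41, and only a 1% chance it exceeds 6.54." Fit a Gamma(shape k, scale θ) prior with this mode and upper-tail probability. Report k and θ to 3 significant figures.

Gamma(k,θ) with k>1 has mode (k−1)θ, so θ = 1.41/(k−1).
Need P(X < 6.54) = 0.99 with θ tied to k this way. Start at k = 2, θ = 1.41: P(X<6.54) ≈ 0.945.
Too low — raise k to concentrate. Iterating converges to k ≈ 2.7.
Then θ = 1.41/(2.7−1) ≈ 0.828.

k ≈ 2.7, θ ≈ 0.828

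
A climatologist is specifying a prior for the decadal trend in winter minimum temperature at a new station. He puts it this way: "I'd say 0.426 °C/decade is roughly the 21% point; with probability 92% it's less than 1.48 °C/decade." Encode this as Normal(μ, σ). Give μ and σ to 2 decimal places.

For Normal(μ,σ), the p-quantile is μ + z_p·σ. Here z_{0.21} = -0.8064, z_{0.92} = 1.405.
So 0.426 = μ − 0.8064σ and 1.48 = μ + 1.405σ.
Subtracting: σ = (1.48 − 0.426)/(1.405 − (-0.8064)) = 0.48.
Then μ = 0.426 − (-0.8064)·0.48 = 0.81.

μ = 0.81, σ = 0.48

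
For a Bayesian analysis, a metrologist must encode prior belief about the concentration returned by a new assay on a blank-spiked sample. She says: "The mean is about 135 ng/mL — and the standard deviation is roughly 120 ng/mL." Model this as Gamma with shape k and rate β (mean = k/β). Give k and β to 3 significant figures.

k ≈ 1.27, β ≈ 0.00937

For Gamma(k, rate β): mean = k/β, variance = k/β², so CV = 1/√k.
CV = SD/mean = 120/135 = 0.8889, hence k = 1/CV² = 1.27.
Then β = k/mean = 1.27/135 = 0.00937.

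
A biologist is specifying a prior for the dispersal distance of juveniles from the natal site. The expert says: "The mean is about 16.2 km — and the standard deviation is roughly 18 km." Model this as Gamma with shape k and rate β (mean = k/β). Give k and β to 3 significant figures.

k ≈ 0.81, β ≈ 0.05

For Gamma(k, rate β): mean = k/β, variance = k/β², so CV = 1/√k.
CV = SD/mean = 18/16.2 = 1.111, hence k = 1/CV² = 0.81.
Then β = k/mean = 0.81/16.2 = 0.05.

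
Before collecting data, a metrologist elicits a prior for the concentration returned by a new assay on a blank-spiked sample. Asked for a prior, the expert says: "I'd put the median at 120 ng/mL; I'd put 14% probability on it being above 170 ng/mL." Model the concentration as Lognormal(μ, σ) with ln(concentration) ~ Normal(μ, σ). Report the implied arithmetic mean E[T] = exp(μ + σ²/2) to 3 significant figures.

If T ~ Lognormal(μ,σ) then ln T ~ Normal(μ,σ), so the p-quantile of ln T is μ + z_p·σ.
ln(120) = 4.787 and ln(170) = 5.136; z_{0.5} = 0, z_{0.86} = 1.08.
σ = (5.136 − 4.787)/(1.08 − (0)) = 0.322.
μ = 4.787 − (0)·0.322 = 4.787.
E[T] = exp(μ + σ²/2) = exp(4.787 + 0.0520) = 126 ng/mL.

E[T] ≈ 126 ng/mL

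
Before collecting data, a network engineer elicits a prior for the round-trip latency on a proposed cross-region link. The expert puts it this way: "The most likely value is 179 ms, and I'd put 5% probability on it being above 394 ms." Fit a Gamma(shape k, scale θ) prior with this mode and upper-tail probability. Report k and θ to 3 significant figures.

Gamma(k,θ) with k>1 has mode (k−1)θ, so θ = 179/(k−1).
Need P(X < 394) = 0.95 with θ tied to k this way. Start at k = 2, θ = 179: P(X<394) ≈ 0.646.
Too low — raise k to concentrate. Iterating converges to k ≈ 5.42.
Then θ = 179/(5.42−1) ≈ 40.5.

k ≈ 5.42, θ ≈ 40.5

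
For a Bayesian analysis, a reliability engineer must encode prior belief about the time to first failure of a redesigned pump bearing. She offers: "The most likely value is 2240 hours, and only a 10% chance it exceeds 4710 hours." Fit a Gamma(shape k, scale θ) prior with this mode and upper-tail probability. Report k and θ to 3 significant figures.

Gamma(k,θ) with k>1 has mode (k−1)θ, so θ = 2240/(k−1).
Need P(X < 4710) = 0.9 with θ tied to k this way. Start at k = 2, θ = 2240: P(X<4710) ≈ 0.621.
Too low — raise k to concentrate. Iterating converges to k ≈ 4.48.
Then θ = 2240/(4.48−1) ≈ 644.

k ≈ 4.48, θ ≈ 644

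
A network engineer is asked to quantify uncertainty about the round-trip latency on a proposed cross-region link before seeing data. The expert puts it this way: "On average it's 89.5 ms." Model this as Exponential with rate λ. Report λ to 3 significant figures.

λ ≈ 0.0112

Exponential mean = 1/λ, so λ = 1/89.5 = 0.0112.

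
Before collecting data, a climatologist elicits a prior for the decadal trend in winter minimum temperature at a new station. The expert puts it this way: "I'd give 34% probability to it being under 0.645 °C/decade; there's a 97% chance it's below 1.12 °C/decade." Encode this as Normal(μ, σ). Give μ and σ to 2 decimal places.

The p-quantile of Normal(μ,σ) is μ + z_p·σ, with z_{0.34} = -0.4125 and z_{0.97} = 1.881.
Eliminate σ: μ = (z₂·x₁ − z₁·x₂)/(z₂ − z₁) = (1.881·0.645 − (-0.4125)·1.12)/2.293 = 0.73.
Then σ = (x₂ − x₁)/(z₂ − z₁) = (1.12 − 0.645)/2.293 = 0.21.

μ = 0.73, σ = 0.21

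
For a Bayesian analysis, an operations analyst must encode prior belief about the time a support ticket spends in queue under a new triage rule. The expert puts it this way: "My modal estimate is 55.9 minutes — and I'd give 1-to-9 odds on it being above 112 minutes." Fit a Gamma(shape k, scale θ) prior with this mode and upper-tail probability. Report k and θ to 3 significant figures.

k ≈ 4.97, θ ≈ 14.1

Gamma(k,θ) with k>1 has mode (k−1)θ, so θ = 55.9/(k−1).
Need P(X < 112) = 0.9 with θ tied to k this way. Start at k = 2, θ = 55.9: P(X<112) ≈ 0.595.
Too low — raise k to concentrate. Iterating converges to k ≈ 4.97.
Then θ = 55.9/(4.97−1) ≈ 14.1.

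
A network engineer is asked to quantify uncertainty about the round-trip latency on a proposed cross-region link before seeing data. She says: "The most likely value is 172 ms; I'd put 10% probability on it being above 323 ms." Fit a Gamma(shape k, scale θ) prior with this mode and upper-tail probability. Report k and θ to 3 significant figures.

Gamma(k,θ) with k>1 has mode (k−1)θ, so θ = 172/(k−1).
Need P(X < 323) = 0.9 with θ tied to k this way. Start at k = 2, θ = 172: P(X<323) ≈ 0.560.
Too low — raise k to concentrate. Iterating converges to k ≈ 5.81.
Then θ = 172/(5.81−1) ≈ 35.8.

k ≈ 5.81, θ ≈ 35.8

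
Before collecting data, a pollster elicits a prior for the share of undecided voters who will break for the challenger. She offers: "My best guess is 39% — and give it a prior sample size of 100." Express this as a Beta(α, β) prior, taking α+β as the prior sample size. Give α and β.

Under the effective-sample-size interpretation, Beta(α, β) has prior mean α/(α+β) and prior sample size α+β.
So α+β = 100 and α/(α+β) = 0.39, giving α = 0.39·100 = 39 and β = 100 − 39 = 61.

α = 39, β = 61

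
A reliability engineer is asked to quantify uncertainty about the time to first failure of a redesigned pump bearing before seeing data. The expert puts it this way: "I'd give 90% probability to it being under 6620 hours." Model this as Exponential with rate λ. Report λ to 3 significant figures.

P(T < 6620.0) = 1 − e^(−λ·6620.0) = 0.9, so λ = −ln(1−0.9)/6620.0 = −ln(0.1)/6620.0 = 0.000348.

λ ≈ 0.000348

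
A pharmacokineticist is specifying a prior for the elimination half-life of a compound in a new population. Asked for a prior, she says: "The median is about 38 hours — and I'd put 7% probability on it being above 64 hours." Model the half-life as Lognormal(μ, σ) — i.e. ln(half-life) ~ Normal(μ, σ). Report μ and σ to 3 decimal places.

μ ≈ 3.638, σ ≈ 0.353

If T ~ Lognormal(μ,σ) then ln T ~ Normal(μ,σ), so the p-quantile of ln T is μ + z_p·σ.
ln(38) = 3.638 and ln(64) = 4.159; z_{0.5} = 0, z_{0.93} = 1.476.
σ = (4.159 − 3.638)/(1.476 − (0)) = 0.353.
μ = 3.638 − (0)·0.353 = 3.638.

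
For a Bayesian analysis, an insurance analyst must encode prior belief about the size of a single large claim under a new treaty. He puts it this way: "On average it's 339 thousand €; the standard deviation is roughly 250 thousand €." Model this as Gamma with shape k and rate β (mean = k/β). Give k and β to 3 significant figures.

k ≈ 1.84, β ≈ 0.00542

For Gamma(k, rate β): mean = k/β, variance = k/β², so CV = 1/√k.
CV = SD/mean = 250/339 = 0.7375, hence k = 1/CV² = 1.84.
Then β = k/mean = 1.84/339 = 0.00542.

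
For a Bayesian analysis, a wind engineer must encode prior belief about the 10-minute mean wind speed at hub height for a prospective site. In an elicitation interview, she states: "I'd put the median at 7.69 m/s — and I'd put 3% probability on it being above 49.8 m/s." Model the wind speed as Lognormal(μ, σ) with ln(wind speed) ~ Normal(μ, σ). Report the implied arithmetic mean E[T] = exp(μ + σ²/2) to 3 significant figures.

If T ~ Lognormal(μ,σ) then ln T ~ Normal(μ,σ), so the p-quantile of ln T is μ + z_p·σ.
ln(7.69) = 2.04 and ln(49.8) = 3.908; z_{0.5} = 0, z_{0.97} = 1.881.
σ = (3.908 − 2.04)/(1.881 − (0)) = 0.993.
μ = 2.04 − (0)·0.993 = 2.040.
E[T] = exp(μ + σ²/2) = exp(2.040 + 0.4933) = 12.6 m/s.

E[T] ≈ 12.6 m/s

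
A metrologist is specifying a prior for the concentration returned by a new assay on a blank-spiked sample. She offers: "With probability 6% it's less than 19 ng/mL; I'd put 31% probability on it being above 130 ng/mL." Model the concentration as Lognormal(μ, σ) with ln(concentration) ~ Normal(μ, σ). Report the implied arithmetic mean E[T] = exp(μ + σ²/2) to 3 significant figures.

E[T] ≈ 127 ng/mL

If T ~ Lognormal(μ,σ) then ln T ~ Normal(μ,σ), so the p-quantile of ln T is μ + z_p·σ.
ln(19) = 2.944 and ln(130) = 4.868; z_{0.06} = -1.555, z_{0.69} = 0.4959.
σ = (4.868 − 2.944)/(0.4959 − (-1.555)) = 0.938.
μ = 2.944 − (-1.555)·0.938 = 4.403.
E[T] = exp(μ + σ²/2) = exp(4.403 + 0.4397) = 127 ng/mL.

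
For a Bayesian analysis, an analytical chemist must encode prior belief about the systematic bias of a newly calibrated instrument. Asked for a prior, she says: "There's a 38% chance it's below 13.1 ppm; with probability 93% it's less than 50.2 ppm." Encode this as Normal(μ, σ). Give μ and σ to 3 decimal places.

The p-quantile of Normal(μ,σ) is μ + z_p·σ, with z_{0.38} = -0.3055 and z_{0.93} = 1.476.
Eliminate σ: μ = (z₂·x₁ − z₁·x₂)/(z₂ − z₁) = (1.476·13.1 − (-0.3055)·50.2)/1.781 = 19.462.
Then σ = (x₂ − x₁)/(z₂ − z₁) = (50.2 − 13.1)/1.781 = 20.828.

μ = 19.462, σ = 20.828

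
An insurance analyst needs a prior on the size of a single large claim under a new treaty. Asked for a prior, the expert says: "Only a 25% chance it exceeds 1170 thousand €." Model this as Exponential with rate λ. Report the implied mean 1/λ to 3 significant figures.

mean ≈ 844 thousand €

P(T > 1170.0) = e^(−λ·1170.0) = 0.25, so λ = −ln(0.25)/1170.0 = 0.00118.
Mean = 1/λ = 844 thousand €.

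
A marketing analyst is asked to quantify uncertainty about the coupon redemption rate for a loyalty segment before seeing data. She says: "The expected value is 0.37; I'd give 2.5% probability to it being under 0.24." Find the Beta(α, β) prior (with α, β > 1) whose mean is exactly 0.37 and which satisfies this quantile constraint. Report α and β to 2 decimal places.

With mean 0.37 fixed, write α = 0.37s, β = 0.63s where s = α+β.
Need P(θ < 0.24) = 0.025 under Beta(0.37s, 0.63s). Normal approximation: (q−m)/√(m(1−m)/s) ≈ z_{0.025} = -1.96, so s ≈ 0.37·0.63·(-1.96)²/(0.24−0.37)² = 53.0.
At s = 53.0: P(θ<0.24) ≈ 0.019. Adjusting to match 0.025 gives s ≈ 47.49.
So α = 0.37·47.49 ≈ 17.57, β = 0.63·47.49 ≈ 29.92.

α ≈ 17.57, β ≈ 29.92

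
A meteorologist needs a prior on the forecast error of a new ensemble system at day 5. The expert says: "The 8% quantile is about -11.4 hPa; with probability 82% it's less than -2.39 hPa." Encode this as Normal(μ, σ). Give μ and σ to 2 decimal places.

For Normal(μ,σ), the p-quantile is μ + z_p·σ. Here z_{0.08} = -1.405, z_{0.82} = 0.9154.
So -11.4 = μ − 1.405σ and -2.39 = μ + 0.9154σ.
Subtracting: σ = (-2.39 − -11.4)/(0.9154 − (-1.405)) = 3.88.
Then μ = -11.4 − (-1.405)·3.88 = -5.94.

μ = -5.94, σ = 3.88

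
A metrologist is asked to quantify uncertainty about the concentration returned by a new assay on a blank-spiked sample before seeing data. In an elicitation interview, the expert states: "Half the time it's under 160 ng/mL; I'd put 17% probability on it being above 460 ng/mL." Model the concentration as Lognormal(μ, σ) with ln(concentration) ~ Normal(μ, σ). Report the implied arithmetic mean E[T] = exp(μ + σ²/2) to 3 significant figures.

If T ~ Lognormal(μ,σ) then ln T ~ Normal(μ,σ), so the p-quantile of ln T is μ + z_p·σ.
ln(160) = 5.075 and ln(460) = 6.131; z_{0.5} = 0, z_{0.83} = 0.9542.
σ = (6.131 − 5.075)/(0.9542 − (0)) = 1.107.
μ = 5.075 − (0)·1.107 = 5.075.
E[T] = exp(μ + σ²/2) = exp(5.075 + 0.6125) = 295 ng/mL.

E[T] ≈ 295 ng/mL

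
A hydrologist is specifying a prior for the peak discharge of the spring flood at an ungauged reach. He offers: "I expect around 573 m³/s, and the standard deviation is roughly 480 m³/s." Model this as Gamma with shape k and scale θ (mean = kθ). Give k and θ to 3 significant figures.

k ≈ 1.43, θ ≈ 402

For Gamma(k, scale θ): mean = kθ, variance = kθ², so CV = 1/√k.
CV = SD/mean = 480/573 = 0.8377, hence k = 1/CV² = 1.43.
Then θ = mean/k = 573/1.43 = 402.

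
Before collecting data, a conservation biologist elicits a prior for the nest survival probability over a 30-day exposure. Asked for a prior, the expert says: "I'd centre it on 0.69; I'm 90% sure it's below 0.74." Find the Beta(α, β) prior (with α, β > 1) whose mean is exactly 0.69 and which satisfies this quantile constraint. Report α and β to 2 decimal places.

α ≈ 94.30, β ≈ 42.37

With mean 0.69 fixed, write α = 0.69s, β = 0.31s where s = α+β.
Need P(θ < 0.74) = 0.9 under Beta(0.69s, 0.31s). Normal approximation: (q−m)/√(m(1−m)/s) ≈ z_{0.9} = 1.28, so s ≈ 0.69·0.31·(1.28)²/(0.74−0.69)² = 140.5.
At s = 140.5: P(θ<0.74) ≈ 0.903. Adjusting to match 0.9 gives s ≈ 136.67.
So α = 0.69·136.67 ≈ 94.30, β = 0.31·136.67 ≈ 42.37.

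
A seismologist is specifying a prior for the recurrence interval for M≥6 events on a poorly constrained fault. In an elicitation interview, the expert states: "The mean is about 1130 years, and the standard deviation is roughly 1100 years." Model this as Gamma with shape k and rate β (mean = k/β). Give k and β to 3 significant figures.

k ≈ 1.06, β ≈ 0.000934

For Gamma(k, rate β): mean = k/β, variance = k/β², so CV = 1/√k.
CV = SD/mean = 1100/1130 = 0.9735, hence k = 1/CV² = 1.06.
Then β = k/mean = 1.06/1130 = 0.000934.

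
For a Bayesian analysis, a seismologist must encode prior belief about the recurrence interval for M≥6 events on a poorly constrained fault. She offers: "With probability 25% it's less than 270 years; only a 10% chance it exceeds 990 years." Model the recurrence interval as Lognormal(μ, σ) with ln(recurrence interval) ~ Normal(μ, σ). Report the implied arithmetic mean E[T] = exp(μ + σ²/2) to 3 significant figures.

If T ~ Lognormal(μ,σ) then ln T ~ Normal(μ,σ), so the p-quantile of ln T is μ + z_p·σ.
ln(270) = 5.598 and ln(990) = 6.898; z_{0.25} = -0.6745, z_{0.9} = 1.282.
σ = (6.898 − 5.598)/(1.282 − (-0.6745)) = 0.664.
μ = 5.598 − (-0.6745)·0.664 = 6.046.
E[T] = exp(μ + σ²/2) = exp(6.046 + 0.2206) = 527 years.

E[T] ≈ 527 years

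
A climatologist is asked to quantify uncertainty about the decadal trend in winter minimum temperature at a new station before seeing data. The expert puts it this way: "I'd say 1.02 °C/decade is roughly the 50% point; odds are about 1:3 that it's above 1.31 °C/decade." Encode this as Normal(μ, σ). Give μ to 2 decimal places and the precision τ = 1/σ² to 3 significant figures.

The p-quantile of Normal(μ,σ) is μ + z_p·σ, with z_{0.5} = 0 and z_{0.75} = 0.6745.
Eliminate σ: μ = (z₂·x₁ − z₁·x₂)/(z₂ − z₁) = (0.6745·1.02 − (0)·1.31)/0.6745 = 1.02.
Then σ = (x₂ − x₁)/(z₂ − z₁) = (1.31 − 1.02)/0.6745 = 0.43.
Precision τ = 1/σ² = 1/0.43² = 5.41.

μ = 1.02, τ = 5.41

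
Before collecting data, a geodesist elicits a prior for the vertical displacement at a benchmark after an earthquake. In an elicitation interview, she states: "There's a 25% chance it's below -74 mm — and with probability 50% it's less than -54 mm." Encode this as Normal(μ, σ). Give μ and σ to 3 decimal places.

μ = -54.000, σ = 29.652

For Normal(μ,σ), the p-quantile is μ + z_p·σ. Here z_{0.25} = -0.6745, z_{0.5} = 0.
So -74 = μ − 0.6745σ and -54 = μ + 0σ.
Subtracting: σ = (-54 − -74)/(0 − (-0.6745)) = 29.652.
Then μ = -74 − (-0.6745)·29.652 = -54.000.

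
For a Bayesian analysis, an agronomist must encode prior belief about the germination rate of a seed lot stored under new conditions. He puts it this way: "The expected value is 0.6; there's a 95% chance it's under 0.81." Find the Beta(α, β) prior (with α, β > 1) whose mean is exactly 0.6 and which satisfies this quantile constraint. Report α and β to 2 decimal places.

α ≈ 7.51, β ≈ 5.01

With mean 0.6 fixed, write α = 0.6s, β = 0.4s where s = α+β.
Need P(θ < 0.81) = 0.95 under Beta(0.6s, 0.4s). Normal approximation: (q−m)/√(m(1−m)/s) ≈ z_{0.95} = 1.64, so s ≈ 0.6·0.4·(1.64)²/(0.81−0.6)² = 14.7.
At s = 14.7: P(θ<0.81) ≈ 0.964. Adjusting to match 0.95 gives s ≈ 12.52.
So α = 0.6·12.52 ≈ 7.51, β = 0.4·12.52 ≈ 5.01.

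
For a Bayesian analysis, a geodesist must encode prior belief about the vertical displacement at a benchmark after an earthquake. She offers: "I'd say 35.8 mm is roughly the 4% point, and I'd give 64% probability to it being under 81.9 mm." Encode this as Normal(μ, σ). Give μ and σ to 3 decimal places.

The p-quantile of Normal(μ,σ) is μ + z_p·σ, with z_{0.04} = -1.751 and z_{0.64} = 0.3585.
Eliminate σ: μ = (z₂·x₁ − z₁·x₂)/(z₂ − z₁) = (0.3585·35.8 − (-1.751)·81.9)/2.109 = 74.065.
Then σ = (x₂ − x₁)/(z₂ − z₁) = (81.9 − 35.8)/2.109 = 21.857.

μ = 74.065, σ = 21.857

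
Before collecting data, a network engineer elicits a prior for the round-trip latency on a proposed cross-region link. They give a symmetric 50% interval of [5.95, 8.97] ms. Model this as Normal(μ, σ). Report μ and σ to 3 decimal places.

A symmetric 50% interval runs μ ± z·σ with z = 0.6745.
Half-width = 1.51, so σ = 1.51/0.6745 = 2.239.
μ is the interval midpoint, 7.460.

μ = 7.460, σ = 2.239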